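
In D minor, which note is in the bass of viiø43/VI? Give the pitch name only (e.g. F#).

The applied chord viiø43/VI is rooted on A: A-C-Eb-G.
The figure 43 means second inversion — the fifth is in the bass.

Eb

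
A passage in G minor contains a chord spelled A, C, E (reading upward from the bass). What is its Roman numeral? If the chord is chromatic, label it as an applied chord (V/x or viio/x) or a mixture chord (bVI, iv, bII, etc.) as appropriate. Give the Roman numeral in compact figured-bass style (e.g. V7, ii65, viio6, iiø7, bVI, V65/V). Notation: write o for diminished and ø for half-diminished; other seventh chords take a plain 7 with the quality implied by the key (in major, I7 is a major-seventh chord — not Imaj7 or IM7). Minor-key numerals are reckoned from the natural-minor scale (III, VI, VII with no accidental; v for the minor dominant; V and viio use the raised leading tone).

ii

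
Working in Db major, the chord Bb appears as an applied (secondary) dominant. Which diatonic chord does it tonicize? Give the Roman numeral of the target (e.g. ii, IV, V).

ii

The chord is a major triad on Bb.
A dominant resolves down a perfect fifth: Bb → Eb. In Db major, Eb is scale degree 2, i.e. ii.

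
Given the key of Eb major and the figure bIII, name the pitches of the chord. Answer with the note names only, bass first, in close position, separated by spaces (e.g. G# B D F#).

Gb Bb Db

bIII is a major triad on the lowered third degree, borrowed from the parallel minor. In Eb major that root is Gb.
So the chord is Gb-Bb-Db.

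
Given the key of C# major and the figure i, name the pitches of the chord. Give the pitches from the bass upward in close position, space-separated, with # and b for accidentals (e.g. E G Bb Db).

Scale degree 1 in C# major is C#; here the chord built on it is altered to a minor triad. i is the minor tonic, borrowed from the parallel minor.
So the chord is C#-E-G#, a minor triad.

C# E G#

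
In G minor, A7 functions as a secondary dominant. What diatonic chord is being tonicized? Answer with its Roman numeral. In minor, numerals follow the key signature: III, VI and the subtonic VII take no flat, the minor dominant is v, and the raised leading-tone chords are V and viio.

V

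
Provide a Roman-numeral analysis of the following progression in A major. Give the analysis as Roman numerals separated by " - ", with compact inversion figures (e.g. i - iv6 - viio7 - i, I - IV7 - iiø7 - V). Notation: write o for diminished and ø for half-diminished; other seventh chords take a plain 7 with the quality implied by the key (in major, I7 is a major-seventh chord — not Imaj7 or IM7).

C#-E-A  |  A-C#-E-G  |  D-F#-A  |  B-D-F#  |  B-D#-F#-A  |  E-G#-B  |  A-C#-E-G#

C#-E-A has root A, degree 1 in A major, so I6.
A-C#-E-G: chromatic; A is V of IV, so V7/IV.
D-F#-A: root D is the subdominant; major triad there is IV.
B-D-F#: root B is the supertonic; minor triad there is ii.
B-D#-F#-A is the secondary dominant of V (dominant seventh chord on B): V7/V.
E-G#-B: root E is the dominant; major triad there is V.
A-C#-E-G#: major seventh chord on A = scale degree 1 → I7.

I6 - V7/IV - IV - ii - V7/V - V - I7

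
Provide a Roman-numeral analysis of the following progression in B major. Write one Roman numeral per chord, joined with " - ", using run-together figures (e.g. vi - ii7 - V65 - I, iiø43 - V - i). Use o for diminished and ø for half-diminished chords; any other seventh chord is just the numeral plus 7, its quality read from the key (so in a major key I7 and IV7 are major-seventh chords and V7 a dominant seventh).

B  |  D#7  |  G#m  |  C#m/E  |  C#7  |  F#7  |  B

I - V7/vi - vi - ii6 - V7/V - V7 - I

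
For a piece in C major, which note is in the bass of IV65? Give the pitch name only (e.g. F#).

IV in C major has root F; the chord is F-A-C-E.
The figure 65 means first inversion — the third is in the bass.

A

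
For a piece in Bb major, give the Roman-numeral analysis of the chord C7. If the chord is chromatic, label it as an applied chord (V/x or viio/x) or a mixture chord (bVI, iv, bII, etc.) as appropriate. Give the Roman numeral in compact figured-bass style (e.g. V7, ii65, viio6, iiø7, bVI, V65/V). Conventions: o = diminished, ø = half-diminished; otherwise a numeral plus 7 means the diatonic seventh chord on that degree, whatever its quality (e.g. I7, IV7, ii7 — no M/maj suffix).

V7/V

Stacked in thirds the chord is C-E-G-Bb: a dominant seventh chord on C.
C is not a diatonic chord root with this quality in Bb major, but it lies a perfect fifth above F (V), so the chord functions as an applied dominant of V.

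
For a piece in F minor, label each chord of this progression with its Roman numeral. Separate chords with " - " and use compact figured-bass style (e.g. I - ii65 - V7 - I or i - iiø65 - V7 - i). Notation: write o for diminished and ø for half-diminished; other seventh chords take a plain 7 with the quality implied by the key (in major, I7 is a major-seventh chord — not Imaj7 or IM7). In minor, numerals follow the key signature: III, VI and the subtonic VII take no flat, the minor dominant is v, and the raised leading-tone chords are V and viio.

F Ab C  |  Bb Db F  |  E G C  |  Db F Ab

F-Ab-C: minor triad on F = scale degree 1 → i.
Bb-Db-F: minor triad on Bb = scale degree 4 → iv.
E-G-C: major triad on C = scale degree 5 → V6.
Db-F-Ab: root Db is the submediant; major triad there is VI.

i - iv - V6 - VI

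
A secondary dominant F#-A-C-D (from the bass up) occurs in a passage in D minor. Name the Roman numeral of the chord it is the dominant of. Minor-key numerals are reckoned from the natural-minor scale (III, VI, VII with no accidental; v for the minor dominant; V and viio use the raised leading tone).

iv

The chord is a dominant seventh chord on D.
A dominant resolves down a perfect fifth: D → G. In D minor, G is scale degree 4, i.e. iv.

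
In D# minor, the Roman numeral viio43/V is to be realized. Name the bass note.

D#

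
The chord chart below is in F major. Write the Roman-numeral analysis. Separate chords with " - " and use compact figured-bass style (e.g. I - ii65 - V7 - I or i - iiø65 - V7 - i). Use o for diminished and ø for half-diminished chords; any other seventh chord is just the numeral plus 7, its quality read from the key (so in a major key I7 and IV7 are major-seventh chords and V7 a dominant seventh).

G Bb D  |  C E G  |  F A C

G-Bb-D: root G is the supertonic; minor triad there is ii.
C-E-G: major triad on C = scale degree 5 → V.
F-A-C has root F, degree 1 in F major, so I.

ii - V - I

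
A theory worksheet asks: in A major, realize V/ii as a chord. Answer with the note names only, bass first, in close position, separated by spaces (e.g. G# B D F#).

F# A# C#

The slash means an applied dominant: we want the dominant of ii. In A major, ii is B minor, and its dominant is built on F#.
Building a major triad on F# gives F#-A#-C#.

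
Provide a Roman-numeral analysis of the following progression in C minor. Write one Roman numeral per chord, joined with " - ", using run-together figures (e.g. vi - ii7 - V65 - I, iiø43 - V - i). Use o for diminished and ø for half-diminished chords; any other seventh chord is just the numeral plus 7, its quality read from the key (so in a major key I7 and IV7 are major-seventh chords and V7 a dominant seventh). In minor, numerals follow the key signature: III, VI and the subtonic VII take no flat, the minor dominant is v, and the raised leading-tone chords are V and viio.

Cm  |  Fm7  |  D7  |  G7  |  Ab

i - iv7 - V7/V - V7 - VI

Cm: root C is the tonic; minor triad there is i.
Fm7: root F is the subdominant; minor seventh chord there is iv7.
D7 is the secondary dominant of V (dominant seventh chord on D): V7/V.
G7: root G is the dominant; dominant seventh chord there is V7.
Ab: major triad on Ab = scale degree 6 → VI.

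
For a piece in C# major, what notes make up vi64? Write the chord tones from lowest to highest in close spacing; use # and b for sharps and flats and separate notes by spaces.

E# A# C#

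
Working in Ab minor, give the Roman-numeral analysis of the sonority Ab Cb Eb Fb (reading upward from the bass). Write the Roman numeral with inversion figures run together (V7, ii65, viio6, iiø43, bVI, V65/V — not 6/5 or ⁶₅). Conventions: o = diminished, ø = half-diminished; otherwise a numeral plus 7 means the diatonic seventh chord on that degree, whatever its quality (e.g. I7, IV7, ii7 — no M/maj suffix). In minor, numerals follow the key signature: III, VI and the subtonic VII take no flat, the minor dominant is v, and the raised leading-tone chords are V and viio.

VI65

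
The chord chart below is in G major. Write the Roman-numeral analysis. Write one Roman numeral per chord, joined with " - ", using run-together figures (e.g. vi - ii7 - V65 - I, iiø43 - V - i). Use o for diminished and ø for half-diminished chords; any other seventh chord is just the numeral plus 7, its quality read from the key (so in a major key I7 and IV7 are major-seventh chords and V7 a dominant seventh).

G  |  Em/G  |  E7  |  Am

I - vi6 - V7/ii - ii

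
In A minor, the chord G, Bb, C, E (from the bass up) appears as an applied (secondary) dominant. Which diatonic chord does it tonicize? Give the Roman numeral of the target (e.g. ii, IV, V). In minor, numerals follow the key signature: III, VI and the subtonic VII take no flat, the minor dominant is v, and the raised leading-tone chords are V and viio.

The chord is a dominant seventh chord on C.
A dominant resolves down a perfect fifth: C → F. In A minor, F is scale degree 6, i.e. VI.

VI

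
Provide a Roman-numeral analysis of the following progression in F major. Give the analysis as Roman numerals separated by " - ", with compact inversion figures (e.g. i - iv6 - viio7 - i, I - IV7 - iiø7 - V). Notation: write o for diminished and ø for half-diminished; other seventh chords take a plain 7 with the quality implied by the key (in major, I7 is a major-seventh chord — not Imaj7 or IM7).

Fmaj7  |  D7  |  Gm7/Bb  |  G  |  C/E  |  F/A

I7 - V7/ii - ii65 - V/V - V6 - I6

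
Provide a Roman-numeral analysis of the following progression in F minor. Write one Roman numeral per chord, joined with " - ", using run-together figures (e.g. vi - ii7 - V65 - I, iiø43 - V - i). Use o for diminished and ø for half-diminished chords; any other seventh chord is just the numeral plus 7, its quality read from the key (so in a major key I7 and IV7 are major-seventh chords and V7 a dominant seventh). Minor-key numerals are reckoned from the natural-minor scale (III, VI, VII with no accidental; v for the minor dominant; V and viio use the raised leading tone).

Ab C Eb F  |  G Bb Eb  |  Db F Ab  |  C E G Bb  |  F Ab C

i65 - VII6 - VI - V7 - i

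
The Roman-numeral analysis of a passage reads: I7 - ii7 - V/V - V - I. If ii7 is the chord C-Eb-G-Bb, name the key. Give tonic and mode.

Bb major

ii7 is given as C-Eb-G-Bb — a minor seventh chord with root C.
If C is scale degree 2 and the mode makes that degree carry a minor seventh chord, the tonic is Bb and the mode is major.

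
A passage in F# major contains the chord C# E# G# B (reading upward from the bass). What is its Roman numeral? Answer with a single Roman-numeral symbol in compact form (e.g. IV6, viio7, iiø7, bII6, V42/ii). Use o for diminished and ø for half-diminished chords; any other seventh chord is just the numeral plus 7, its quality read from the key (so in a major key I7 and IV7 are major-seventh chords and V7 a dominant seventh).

The pitches C#-E#-G#-B form a dominant seventh chord rooted on C#.
In F# major, C# is the dominant; the diatonic dominant seventh chord there is V7.

V7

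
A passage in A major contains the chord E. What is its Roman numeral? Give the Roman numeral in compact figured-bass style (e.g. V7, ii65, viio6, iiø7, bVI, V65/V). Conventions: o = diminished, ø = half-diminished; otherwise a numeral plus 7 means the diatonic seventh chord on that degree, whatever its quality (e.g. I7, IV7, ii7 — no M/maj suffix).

The pitches E-G#-B form a major triad rooted on E.
E is scale degree 5 in A major, and a major triad on that degree is written V.

V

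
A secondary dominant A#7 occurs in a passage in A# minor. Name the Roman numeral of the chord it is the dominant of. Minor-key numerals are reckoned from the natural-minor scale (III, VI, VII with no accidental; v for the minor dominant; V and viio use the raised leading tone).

iv

The chord is a dominant seventh chord on A#.
A dominant resolves down a perfect fifth: A# → D#. In A# minor, D# is scale degree 4, i.e. iv.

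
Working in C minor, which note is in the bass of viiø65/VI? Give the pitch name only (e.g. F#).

The applied chord viiø65/VI is rooted on G: G-Bb-Db-F.
The figure 65 means first inversion — the third is in the bass.

Bb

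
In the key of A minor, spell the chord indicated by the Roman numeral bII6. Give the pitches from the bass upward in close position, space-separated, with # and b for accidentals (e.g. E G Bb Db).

Scale degree 2 in A minor is B; lowering it a half step gives Bb. bII6 is the Neapolitan sixth — a major triad on the lowered second degree, here in its customary first inversion.
So the chord is Bb-D-F, a major triad.
The figured bass 6 indicates first inversion, placing the third (D) in the bass: D-F-Bb.

D F Bb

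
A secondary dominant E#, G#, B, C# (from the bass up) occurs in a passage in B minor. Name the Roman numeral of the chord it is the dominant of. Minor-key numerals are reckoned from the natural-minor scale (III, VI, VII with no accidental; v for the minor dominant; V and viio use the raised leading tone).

V

The chord is a dominant seventh chord on C#.
A dominant resolves down a perfect fifth: C# → F#. In B minor, F# is scale degree 5, i.e. V.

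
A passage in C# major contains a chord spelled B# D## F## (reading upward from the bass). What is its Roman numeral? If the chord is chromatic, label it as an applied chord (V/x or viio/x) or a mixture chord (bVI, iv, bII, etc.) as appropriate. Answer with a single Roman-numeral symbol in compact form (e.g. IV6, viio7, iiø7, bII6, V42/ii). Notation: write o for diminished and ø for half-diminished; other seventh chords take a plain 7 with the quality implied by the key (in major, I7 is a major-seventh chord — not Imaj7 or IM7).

V/iii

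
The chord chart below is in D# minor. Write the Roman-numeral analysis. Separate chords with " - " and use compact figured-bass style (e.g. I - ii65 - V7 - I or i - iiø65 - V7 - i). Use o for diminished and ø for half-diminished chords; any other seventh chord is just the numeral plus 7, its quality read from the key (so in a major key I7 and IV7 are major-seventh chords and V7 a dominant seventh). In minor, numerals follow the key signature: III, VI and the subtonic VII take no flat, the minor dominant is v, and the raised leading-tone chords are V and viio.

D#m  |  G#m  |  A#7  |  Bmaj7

D#m has root D#, degree 1 in D# minor, so i.
G#m: root G# is the subdominant; minor triad there is iv.
A#7: dominant seventh chord on A# = scale degree 5 → V7.
Bmaj7: root B is the submediant; major seventh chord there is VI7.

i - iv - V7 - VI7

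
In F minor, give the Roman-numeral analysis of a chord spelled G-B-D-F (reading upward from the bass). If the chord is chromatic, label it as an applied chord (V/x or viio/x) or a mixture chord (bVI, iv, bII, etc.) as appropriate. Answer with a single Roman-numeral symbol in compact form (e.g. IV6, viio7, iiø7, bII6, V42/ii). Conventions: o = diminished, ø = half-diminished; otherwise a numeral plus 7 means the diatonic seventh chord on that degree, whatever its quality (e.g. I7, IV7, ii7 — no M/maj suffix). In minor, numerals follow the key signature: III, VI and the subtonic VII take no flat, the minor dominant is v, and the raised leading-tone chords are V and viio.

Stacked in thirds the chord is G-B-D-F: a dominant seventh chord on G.
G is not a diatonic chord root with this quality in F minor, but it lies a perfect fifth above C (V), so the chord functions as an applied dominant of V.

V7/V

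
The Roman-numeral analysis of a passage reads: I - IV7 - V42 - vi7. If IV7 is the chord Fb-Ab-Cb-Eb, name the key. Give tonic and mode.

Cb major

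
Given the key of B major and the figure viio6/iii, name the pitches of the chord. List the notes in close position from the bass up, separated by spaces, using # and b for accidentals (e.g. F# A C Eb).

E# G# C##

The slash marks an applied leading-tone chord: viio of iii. In B major, iii is D#, so the leading tone to it is C##, a half step below.
Building a diminished triad on C## gives C##-E#-G#.
The figured bass 6 indicates first inversion, placing the third (E#) in the bass: E#-G#-C##.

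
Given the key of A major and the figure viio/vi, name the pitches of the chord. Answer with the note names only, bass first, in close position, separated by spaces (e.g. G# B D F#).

The slash marks an applied leading-tone chord: viio of vi. In A major, vi is F#, so the leading tone to it is E#, a half step below.
Building a diminished triad on E# gives E#-G#-B.

E# G# B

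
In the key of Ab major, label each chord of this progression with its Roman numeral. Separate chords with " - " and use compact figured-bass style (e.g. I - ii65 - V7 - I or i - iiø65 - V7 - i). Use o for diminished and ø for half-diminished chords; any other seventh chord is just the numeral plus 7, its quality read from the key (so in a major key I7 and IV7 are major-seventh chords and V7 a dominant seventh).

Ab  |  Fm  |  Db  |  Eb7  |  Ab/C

I - vi - IV - V7 - I6

Ab: major triad on Ab = scale degree 1 → I.
Fm: minor triad on F = scale degree 6 → vi.
Db: root Db is the subdominant; major triad there is IV.
Eb7 has root Eb, degree 5 in Ab major, so V7.
Ab/C: root Ab is the tonic; major triad there is I6.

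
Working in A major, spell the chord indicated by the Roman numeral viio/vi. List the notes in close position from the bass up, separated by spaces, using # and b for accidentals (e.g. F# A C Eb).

E# G# B

viio/vi is a secondary leading-tone chord. The target vi is F# in A major; the applied chord is rooted a semitone below, on E#.
Building a diminished triad on E# gives E#-G#-B.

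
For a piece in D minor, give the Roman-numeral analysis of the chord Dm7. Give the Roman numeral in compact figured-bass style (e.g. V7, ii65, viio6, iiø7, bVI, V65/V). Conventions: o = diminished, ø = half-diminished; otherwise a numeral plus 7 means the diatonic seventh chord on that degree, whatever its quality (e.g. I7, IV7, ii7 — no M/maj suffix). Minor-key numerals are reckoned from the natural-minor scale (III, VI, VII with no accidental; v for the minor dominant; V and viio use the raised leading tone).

Stacked in thirds the chord is D-F-A-C: a minor seventh chord on D.
In D minor, D is the tonic; the diatonic minor seventh chord there is i7.

i7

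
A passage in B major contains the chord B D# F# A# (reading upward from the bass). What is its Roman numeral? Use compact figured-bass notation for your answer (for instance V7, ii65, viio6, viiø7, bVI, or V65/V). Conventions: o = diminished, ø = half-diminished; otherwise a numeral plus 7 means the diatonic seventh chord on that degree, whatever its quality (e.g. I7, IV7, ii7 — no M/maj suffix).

I7

Stacked in thirds the chord is B-D#-F#-A#: a major seventh chord on B.
B is scale degree 1 in B major, and a major seventh chord on that degree is written I7.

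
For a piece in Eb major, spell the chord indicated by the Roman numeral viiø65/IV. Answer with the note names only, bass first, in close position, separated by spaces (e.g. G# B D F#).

Bb Db F G

The slash marks an applied leading-tone chord: viio of IV. In Eb major, IV is Ab, so the leading tone to it is G, a half step below.
Building a half-diminished seventh chord on G gives G-Bb-Db-F.
With the 65 figure the chord is in first inversion; from the bass Bb upward in close position it reads Bb-Db-F-G.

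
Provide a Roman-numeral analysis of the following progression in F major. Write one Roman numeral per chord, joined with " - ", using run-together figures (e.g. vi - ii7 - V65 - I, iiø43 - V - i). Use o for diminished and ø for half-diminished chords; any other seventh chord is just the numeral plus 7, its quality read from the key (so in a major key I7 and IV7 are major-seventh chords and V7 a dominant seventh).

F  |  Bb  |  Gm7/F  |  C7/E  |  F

I - IV - ii42 - V65 - I

F: root F is the tonic; major triad there is I.
Bb: root Bb is the subdominant; major triad there is IV.
Gm7/F: root G is the supertonic; minor seventh chord there is ii42.
C7/E has root C, degree 5 in F major, so V65.
F: major triad on F = scale degree 1 → I.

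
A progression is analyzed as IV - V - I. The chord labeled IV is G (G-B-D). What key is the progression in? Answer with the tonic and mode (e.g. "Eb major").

The anchor chord is a major triad on G, labeled IV.
If G is scale degree 4 and the mode makes that degree carry a major triad, the tonic is D and the mode is major.

D major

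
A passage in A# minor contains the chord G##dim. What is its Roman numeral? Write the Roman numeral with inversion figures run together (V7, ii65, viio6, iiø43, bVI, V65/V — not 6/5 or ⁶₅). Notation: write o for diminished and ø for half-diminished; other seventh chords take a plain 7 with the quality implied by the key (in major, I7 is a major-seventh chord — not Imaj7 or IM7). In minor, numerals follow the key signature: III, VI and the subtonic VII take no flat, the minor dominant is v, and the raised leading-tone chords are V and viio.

Stacked in thirds the chord is G##-B#-D#: a diminished triad on G##.
G## is scale degree 7 in A# minor, and a diminished triad on that degree is written viio.

viio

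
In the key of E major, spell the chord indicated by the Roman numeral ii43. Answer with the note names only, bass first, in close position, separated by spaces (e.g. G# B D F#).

In E major, scale degree 2 is F#, and the diatonic chord built there is a minor seventh chord.
That chord is spelled F#-A-C#-E.
With the 43 figure the chord is in second inversion; from the bass C# upward in close position it reads C#-E-F#-A.

C# E F# A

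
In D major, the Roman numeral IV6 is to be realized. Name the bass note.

B

IV in D major has root G; the chord is G-B-D.
The figure 6 means first inversion — the third is in the bass.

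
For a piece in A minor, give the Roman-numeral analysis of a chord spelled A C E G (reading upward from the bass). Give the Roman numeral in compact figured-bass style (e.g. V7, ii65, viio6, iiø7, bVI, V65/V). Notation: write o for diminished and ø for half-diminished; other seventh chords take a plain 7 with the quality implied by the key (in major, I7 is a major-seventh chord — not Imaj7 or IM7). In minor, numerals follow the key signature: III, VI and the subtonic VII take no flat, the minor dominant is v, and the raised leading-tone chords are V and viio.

Stacked in thirds the chord is A-C-E-G: a minor seventh chord on A.
A is scale degree 1 in A minor, and a minor seventh chord on that degree is written i7.

i7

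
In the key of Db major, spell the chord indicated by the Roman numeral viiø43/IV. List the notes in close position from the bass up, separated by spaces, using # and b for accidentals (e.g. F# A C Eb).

Cb Eb F Ab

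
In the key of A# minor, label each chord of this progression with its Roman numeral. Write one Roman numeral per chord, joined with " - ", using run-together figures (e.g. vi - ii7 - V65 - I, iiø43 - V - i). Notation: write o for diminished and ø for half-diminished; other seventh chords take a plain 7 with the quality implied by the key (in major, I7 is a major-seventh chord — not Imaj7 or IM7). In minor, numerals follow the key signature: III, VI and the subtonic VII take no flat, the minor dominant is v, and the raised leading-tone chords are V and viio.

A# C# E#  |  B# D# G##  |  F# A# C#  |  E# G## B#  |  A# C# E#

A#-C#-E# has root A#, degree 1 in A# minor, so i.
B#-D#-G##: diminished triad on G## = scale degree 7 → viio6.
F#-A#-C# has root F#, degree 6 in A# minor, so VI.
E#-G##-B#: root E# is the dominant; major triad there is V.
A#-C#-E# has root A#, degree 1 in A# minor, so i.

i - viio6 - VI - V - i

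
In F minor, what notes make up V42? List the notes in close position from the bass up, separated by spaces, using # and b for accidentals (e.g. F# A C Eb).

In F minor, scale degree 5 is C. The dominant is major (leading tone raised), so V is a dominant seventh chord.
That chord is spelled C-E-G-Bb.
The figured bass 42 indicates third inversion, placing the seventh (Bb) in the bass: Bb-C-E-G.

Bb C E G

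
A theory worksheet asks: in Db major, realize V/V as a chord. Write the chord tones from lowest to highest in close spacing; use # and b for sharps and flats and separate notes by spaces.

V/V is a secondary dominant — the dominant triad of V. V in Db major is Ab, so the applied chord's root is Eb, a perfect fifth above.
Building a major triad on Eb gives Eb-G-Bb.

Eb G Bb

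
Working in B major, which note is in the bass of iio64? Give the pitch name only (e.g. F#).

G

iio in B major has root C#; the chord is C#-E-G.
The figure 64 means second inversion — the fifth is in the bass.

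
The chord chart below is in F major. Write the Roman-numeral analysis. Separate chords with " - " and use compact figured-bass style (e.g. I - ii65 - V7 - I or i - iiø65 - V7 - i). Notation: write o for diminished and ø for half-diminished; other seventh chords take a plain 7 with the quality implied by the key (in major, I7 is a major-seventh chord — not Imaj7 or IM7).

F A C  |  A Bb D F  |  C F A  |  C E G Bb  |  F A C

I - IV42 - I64 - V7 - I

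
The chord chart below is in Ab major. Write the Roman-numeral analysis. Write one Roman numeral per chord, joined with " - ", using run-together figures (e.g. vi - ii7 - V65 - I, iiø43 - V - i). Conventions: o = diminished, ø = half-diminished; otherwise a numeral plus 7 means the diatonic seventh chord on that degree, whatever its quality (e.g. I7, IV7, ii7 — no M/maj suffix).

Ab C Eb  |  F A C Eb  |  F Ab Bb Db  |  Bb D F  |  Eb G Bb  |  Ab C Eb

I - V7/ii - ii43 - V/V - V - I

Ab-C-Eb: major triad on Ab = scale degree 1 → I.
F-A-C-Eb: chromatic; F is V of ii, so V7/ii.
F-Ab-Bb-Db: minor seventh chord on Bb = scale degree 2 → ii43.
Bb-D-F: a major triad on Bb, the applied dominant of V → V/V.
Eb-G-Bb: root Eb is the dominant; major triad there is V.
Ab-C-Eb: root Ab is the tonic; major triad there is I.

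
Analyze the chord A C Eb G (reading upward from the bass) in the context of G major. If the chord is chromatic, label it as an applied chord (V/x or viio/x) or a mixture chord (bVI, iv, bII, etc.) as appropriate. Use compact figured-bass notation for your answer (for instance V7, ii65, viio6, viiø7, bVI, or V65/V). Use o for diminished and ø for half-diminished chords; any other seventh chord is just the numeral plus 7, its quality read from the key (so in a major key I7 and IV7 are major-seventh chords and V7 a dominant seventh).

Stacked in thirds the chord is A-C-Eb-G: a half-diminished seventh chord on A.
A is the second degree of G major. This is the half-diminished supertonic seventh, borrowed from the parallel minor.

iiø7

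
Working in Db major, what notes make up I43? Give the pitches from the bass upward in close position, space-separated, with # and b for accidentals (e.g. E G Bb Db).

The numeral's case and figure indicate a major seventh chord. In Db major its root, the tonic, is Db.
Stacking thirds from Db gives Db-F-Ab-C.
The figured bass 43 indicates second inversion, placing the fifth (Ab) in the bass: Ab-C-Db-F.

Ab C Db F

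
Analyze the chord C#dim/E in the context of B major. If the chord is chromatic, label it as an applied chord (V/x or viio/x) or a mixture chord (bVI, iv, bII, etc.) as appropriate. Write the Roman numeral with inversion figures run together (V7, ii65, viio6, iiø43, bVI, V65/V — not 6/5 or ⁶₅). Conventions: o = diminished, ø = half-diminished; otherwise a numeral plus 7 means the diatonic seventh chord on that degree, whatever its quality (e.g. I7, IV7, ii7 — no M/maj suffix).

The pitches C#-E-G form a diminished triad rooted on C#.
C# is the second degree of B major. This is the diminished supertonic triad, borrowed from the parallel minor.
With E in the bass the chord is in first inversion, so the figured bass is 6.

iio6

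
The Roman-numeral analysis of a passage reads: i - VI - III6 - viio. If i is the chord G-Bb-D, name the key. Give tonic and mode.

G minor

The anchor chord is a minor triad on G, labeled i.
If G is scale degree 1 and the mode makes that degree carry a minor triad, the tonic is G and the mode is minor.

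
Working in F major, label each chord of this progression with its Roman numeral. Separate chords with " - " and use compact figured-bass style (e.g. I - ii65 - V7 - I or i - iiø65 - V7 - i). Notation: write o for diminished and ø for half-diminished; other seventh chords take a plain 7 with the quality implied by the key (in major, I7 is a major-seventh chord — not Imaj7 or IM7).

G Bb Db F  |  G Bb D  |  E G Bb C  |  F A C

iiø7 - ii - V65 - I

G-Bb-Db-F: half-diminished seventh chord on G — chromatic; iiø7 (borrowed from the parallel minor).
G-Bb-D: minor triad on G = scale degree 2 → ii.
E-G-Bb-C: dominant seventh chord on C = scale degree 5 → V65.
F-A-C: major triad on F = scale degree 1 → I.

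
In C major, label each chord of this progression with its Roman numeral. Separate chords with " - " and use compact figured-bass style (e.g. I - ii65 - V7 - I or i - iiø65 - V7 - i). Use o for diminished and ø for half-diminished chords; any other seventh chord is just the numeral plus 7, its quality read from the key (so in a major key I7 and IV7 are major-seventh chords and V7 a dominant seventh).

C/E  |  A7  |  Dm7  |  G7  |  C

I6 - V7/ii - ii7 - V7 - I

C/E has root C, degree 1 in C major, so I6.
A7: chromatic; A is V of ii, so V7/ii.
Dm7: minor seventh chord on D = scale degree 2 → ii7.
G7: root G is the dominant; dominant seventh chord there is V7.
C: root C is the tonic; major triad there is I.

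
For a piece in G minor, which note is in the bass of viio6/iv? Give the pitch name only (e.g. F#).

The applied chord viio6/iv is rooted on B: B-D-F.
The figure 6 means first inversion — the third is in the bass.

D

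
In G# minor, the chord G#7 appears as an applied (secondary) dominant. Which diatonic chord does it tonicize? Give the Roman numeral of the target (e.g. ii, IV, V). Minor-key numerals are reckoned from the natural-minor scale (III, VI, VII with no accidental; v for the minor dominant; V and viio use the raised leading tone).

The chord is a dominant seventh chord on G#.
A dominant resolves down a perfect fifth: G# → C#. In G# minor, C# is scale degree 4, i.e. iv.

iv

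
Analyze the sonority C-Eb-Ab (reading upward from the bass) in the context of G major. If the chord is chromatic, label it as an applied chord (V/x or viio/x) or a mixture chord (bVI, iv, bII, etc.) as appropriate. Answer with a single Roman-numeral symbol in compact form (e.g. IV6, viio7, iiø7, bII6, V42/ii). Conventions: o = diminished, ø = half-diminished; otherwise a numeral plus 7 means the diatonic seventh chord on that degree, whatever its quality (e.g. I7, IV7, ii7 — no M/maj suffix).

The pitches Ab-C-Eb form a major triad rooted on Ab.
Ab is the lowered second degree of G major (diatonic 2 would be A). This is the Neapolitan sixth — a major triad on the lowered second degree, here in its customary first inversion.
With C in the bass the chord is in first inversion, so the figured bass is 6.

bII6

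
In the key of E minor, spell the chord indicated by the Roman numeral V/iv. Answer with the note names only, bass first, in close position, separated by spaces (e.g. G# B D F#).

V/iv is a secondary dominant — the dominant triad of iv. iv in E minor is A, so the applied chord's root is E, a perfect fifth above.
Building a major triad on E gives E-G#-B.

E G# B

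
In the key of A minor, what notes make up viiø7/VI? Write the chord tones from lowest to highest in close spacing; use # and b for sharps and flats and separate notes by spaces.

viiø7/VI is a secondary leading-tone chord. The target VI is F in A minor; the applied chord is rooted a semitone below, on E.
Building a half-diminished seventh chord on E gives E-G-Bb-D.

E G Bb D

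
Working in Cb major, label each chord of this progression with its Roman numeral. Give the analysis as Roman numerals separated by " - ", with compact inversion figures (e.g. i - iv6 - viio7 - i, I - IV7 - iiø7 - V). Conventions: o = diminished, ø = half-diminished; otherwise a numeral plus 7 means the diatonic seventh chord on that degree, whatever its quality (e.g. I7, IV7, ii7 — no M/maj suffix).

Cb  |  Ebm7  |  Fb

I - iii7 - IV

Cb: major triad on Cb = scale degree 1 → I.
Ebm7: root Eb is the mediant; minor seventh chord there is iii7.
Fb: major triad on Fb = scale degree 4 → IV.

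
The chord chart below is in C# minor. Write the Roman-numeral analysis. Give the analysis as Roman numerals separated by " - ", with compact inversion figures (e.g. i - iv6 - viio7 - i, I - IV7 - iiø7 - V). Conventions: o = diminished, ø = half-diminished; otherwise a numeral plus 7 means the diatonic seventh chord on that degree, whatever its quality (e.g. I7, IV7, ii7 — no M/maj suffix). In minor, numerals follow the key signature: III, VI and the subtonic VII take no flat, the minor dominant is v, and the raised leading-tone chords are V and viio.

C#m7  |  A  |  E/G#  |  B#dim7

i7 - VI - III6 - viio7

C#m7 has root C#, degree 1 in C# minor, so i7.
A: major triad on A = scale degree 6 → VI.
E/G#: root E is the mediant; major triad there is III6.
B#dim7 has root B#, degree 7 in C# minor, so viio7.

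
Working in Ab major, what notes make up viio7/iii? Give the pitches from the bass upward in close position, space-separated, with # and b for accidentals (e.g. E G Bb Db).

The slash marks an applied leading-tone chord: viio of iii. In Ab major, iii is C, so the leading tone to it is B, a half step below.
Building a fully diminished seventh chord on B gives B-D-F-Ab.

B D F Ab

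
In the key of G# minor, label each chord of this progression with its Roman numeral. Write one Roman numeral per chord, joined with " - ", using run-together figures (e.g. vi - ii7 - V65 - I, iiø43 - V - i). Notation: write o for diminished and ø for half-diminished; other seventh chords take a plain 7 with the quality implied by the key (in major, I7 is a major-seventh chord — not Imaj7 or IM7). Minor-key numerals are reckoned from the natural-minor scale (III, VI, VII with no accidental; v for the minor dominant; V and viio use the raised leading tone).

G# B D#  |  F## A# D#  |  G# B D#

i - V6 - i

G#-B-D# has root G#, degree 1 in G# minor, so i.
F##-A#-D#: major triad on D# = scale degree 5 → V6.
G#-B-D#: root G# is the tonic; minor triad there is i.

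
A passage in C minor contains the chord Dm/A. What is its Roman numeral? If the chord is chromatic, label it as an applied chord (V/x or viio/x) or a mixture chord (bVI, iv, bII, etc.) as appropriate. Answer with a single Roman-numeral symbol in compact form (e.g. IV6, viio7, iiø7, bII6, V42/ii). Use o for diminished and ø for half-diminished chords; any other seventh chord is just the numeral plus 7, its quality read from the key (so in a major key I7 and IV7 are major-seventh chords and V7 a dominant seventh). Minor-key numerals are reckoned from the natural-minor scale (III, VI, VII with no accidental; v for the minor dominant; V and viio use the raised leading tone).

ii64

Stacked in thirds the chord is D-F-A: a minor triad on D.
D is the second degree of C minor. This is the minor supertonic, borrowed from the parallel major (the Dorian ii).
With A in the bass the chord is in second inversion, so the figured bass is 64.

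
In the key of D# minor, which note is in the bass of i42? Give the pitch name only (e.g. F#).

C#

i in D# minor has root D#; the chord is D#-F#-A#-C#.
The figure 42 means third inversion — the seventh is in the bass.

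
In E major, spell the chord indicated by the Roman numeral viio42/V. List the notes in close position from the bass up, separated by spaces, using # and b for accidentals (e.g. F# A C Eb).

G A# C# E

The slash marks an applied leading-tone chord: viio of V. In E major, V is B, so the leading tone to it is A#, a half step below.
Building a fully diminished seventh chord on A# gives A#-C#-E-G.
With the 42 figure the chord is in third inversion; from the bass G upward in close position it reads G-A#-C#-E.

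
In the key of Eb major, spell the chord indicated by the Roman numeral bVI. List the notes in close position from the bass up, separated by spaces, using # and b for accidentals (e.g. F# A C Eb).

Cb Eb Gb

bVI is a major triad on the lowered sixth degree, borrowed from the parallel minor. In Eb major that root is Cb.
So the chord is Cb-Eb-Gb, a major triad.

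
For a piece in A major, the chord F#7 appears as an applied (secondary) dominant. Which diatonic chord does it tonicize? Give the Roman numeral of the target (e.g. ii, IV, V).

ii

The chord is a dominant seventh chord on F#.
A dominant resolves down a perfect fifth: F# → B. In A major, B is scale degree 2, i.e. ii.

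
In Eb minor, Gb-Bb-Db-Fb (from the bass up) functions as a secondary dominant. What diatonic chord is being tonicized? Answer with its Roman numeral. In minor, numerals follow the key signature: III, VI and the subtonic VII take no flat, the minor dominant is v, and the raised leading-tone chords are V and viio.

VI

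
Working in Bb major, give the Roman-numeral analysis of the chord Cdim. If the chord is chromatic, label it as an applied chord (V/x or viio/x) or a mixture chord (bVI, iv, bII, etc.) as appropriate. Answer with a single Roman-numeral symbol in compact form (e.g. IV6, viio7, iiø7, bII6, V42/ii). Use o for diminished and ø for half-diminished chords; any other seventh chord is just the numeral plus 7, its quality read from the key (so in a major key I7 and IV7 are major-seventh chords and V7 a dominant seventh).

iio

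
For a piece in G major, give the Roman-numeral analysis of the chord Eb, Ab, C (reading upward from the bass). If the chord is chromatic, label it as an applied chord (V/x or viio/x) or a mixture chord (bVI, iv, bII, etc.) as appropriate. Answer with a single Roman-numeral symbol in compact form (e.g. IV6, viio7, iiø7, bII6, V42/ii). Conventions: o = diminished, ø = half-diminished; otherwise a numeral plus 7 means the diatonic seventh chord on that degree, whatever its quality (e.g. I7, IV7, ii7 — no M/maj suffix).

bII64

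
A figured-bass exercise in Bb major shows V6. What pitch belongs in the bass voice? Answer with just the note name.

A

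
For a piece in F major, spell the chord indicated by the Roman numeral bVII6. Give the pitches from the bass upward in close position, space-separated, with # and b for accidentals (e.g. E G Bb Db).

G Bb Eb

Scale degree 7 in F major is E; lowering it a half step gives Eb. bVII6 is a major triad on the lowered seventh degree (the subtonic), borrowed from the parallel minor.
So the chord is Eb-G-Bb.
The figured bass 6 indicates first inversion, placing the third (G) in the bass: G-Bb-Eb.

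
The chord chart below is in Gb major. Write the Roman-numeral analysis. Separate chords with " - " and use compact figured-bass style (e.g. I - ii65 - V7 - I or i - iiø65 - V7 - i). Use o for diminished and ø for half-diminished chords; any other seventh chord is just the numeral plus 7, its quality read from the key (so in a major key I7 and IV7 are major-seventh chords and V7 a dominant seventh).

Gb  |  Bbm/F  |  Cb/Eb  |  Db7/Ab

I - iii64 - IV6 - V43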